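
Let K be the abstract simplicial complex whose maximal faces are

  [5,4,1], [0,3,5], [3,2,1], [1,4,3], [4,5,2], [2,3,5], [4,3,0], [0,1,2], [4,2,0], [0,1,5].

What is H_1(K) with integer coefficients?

H_1 ≅ Z/2.

Order the vertices as 0 < 1 < 2 < 3 < 4 < 5. Listing each simplex with vertices in this order, K has dimension 2 with simplices:

  0-simplices (6): [0], [1], [2], [3], [4], [5]
  1-simplices (15): [0,1], [0,2], [0,3], [0,4], [0,5], [1,2], [1,3], [1,4], [1,5], [2,3], [2,4], [2,5], [3,4], [3,5], [4,5]
  2-simplices (10): [0,1,2], [0,1,5], [0,2,4], [0,3,4], [0,3,5], [1,2,3], [1,3,4], [1,4,5], [2,3,5], [2,4,5]

so the chain groups are C_0 ≅ Z^6, C_1 ≅ Z^15, C_2 ≅ Z^10.

Boundary ∂_1: C_1 → C_0 maps an edge to its endpoints' difference, ∂[p,q] = q − p. For instance
  ∂[1,2] = [2] − [1].
This gives a 6×15 integer matrix of rank 5; reducing to Smith normal form yields diagonal entries (1,1,1,1,1).

Boundary ∂_2: C_2 → C_1 maps a triangle to the signed sum of its edges. For instance
  ∂[0,3,5] = [3,5] − [0,5] + [0,3],
  ∂[1,2,3] = [2,3] − [1,3] + [1,2].
This gives a 15×10 integer matrix of rank 10; reducing to Smith normal form yields diagonal entries (1,1,1,1,1,1,1,1,1,2).

Computing H_k = (kernel of ∂_k) / (image of ∂_{k+1}):

  H_1: rank ker ∂_1 − rank ∂_2 = (15 − 5) − 10 = 0, and ∂_2 has invariant factor 2 > 1, so H_1 = Z/2.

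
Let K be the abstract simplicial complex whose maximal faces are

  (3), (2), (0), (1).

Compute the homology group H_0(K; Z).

H_0 ≅ Z^4.

We work with the vertex ordering 0 < 1 < 2 < 3. The simplices of K, each written with vertices in increasing order, are:

  0-simplices (4): [0], [1], [2], [3]

so the chain groups are C_0 ≅ Z^4.

From H_k ≅ ker(∂_k) / im(∂_{k+1}) we obtain:

  H_0: rank C_0 − rank ∂_1 = 4 − 0 = 4, and there is no ∂_1, so H_0 ≅ Z^4.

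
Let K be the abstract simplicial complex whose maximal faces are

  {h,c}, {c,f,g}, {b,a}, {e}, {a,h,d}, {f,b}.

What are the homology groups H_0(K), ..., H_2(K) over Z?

H_0 ≅ Z^2,  H_1 ≅ Z,  H_2 = 0.

Fix the vertex order a < b < c < d < e < f < g < h and write every simplex with vertices in increasing order. Then dim K = 2 and the simplices of K are:

  0-simplices (8): a, b, c, d, e, f, g, h
  1-simplices (9): ab, ad, ah, bf, cf, cg, ch, dh, fg
  2-simplices (2): adh, cfg

Hence C_0 ≅ Z^8, C_1 ≅ Z^9, C_2 ≅ Z^2.

The boundary map ∂_1: C_1 → C_0 maps an edge to its endpoints' difference, ∂[p,q] = q − p.
The resulting 8×9 matrix has rank 6, and its Smith normal form has invariant factors (1,1,1,1,1,1).

∂_2: C_2 → C_1 sends each 2-simplex [p,q,r] to [q,r] − [p,r] + [p,q]. For instance
  ∂adh = dh − ah + ad,
  ∂cfg = fg − cg + cf.
As a 9×2 matrix over Z this has rank 2, with invariant factors (1,1).

From H_k ≅ ker(∂_k) / im(∂_{k+1}) we obtain:

  H_0: rank C_0 − rank ∂_1 = 8 − 6 = 2, and the invariant factors of ∂_1 are all 1, so H_0 ≅ Z^2.
  H_1: rank ker ∂_1 − rank ∂_2 = (9 − 6) − 2 = 1, and the invariant factors of ∂_2 are all 1, so H_1 ≅ Z.
  H_2: rank ker ∂_2 − rank ∂_3 = (2 − 2) − 0 = 0, and there is no ∂_3, so H_2 ≅ 0.

As a check, the Euler characteristic is 8 − 9 + 2 = 1, which agrees with 2 − 1 + 0 = 1.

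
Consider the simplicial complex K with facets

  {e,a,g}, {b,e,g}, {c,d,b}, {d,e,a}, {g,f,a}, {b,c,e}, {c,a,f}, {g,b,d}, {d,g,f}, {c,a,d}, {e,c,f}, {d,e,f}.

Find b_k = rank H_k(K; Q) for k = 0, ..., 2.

b_0 = 1, b_1 = 0, b_2 = 0.

Take the total order a < b < c < d < e < f < g on the vertex set. Then K (dimension 2) consists of the simplices:

  0-simplices (7): a, b, c, d, e, f, g
  1-simplices (18): ac, ad, ae, af, ag, bc, bd, be, bg, cd, ce, cf, de, df, dg, ef, eg, fg
  2-simplices (12): acd, acf, ade, aeg, afg, bcd, bce, bdg, beg, cef, def, dfg

Hence C_0 ≅ Z^7, C_1 ≅ Z^18, C_2 ≅ Z^12.

Boundary ∂_1: C_1 → C_0 sends each edge [p,q] (with p < q) to q − p. For instance
  ∂ef = f − e.
The 7×18 boundary matrix has rank 6 and Smith normal form diag(1,1,1,1,1,1).

Boundary ∂_2: C_2 → C_1 sends each 2-simplex [p,q,r] to [q,r] − [p,r] + [p,q]. For instance
  ∂cef = ef − cf + ce,
  ∂aeg = eg − ag + ae.
The 18×12 boundary matrix has rank 12 and Smith normal form diag(1,1,1,1,1,1,1,1,1,1,1,2).

Computing H_k = (kernel of ∂_k) / (image of ∂_{k+1}):

  H_0: rank C_0 − rank ∂_1 = 7 − 6 = 1, and the invariant factors of ∂_1 are all 1, so H_0 = Z.
  H_1: rank ker ∂_1 − rank ∂_2 = (18 − 6) − 12 = 0, and ∂_2 has invariant factor 2 > 1, so H_1 = Z_2.
  H_2: rank ker ∂_2 − rank ∂_3 = (12 − 12) − 0 = 0, and there is no ∂_3, so H_2 = 0.

Hence the Betti numbers are b_0 = 1, b_1 = 0, b_2 = 0.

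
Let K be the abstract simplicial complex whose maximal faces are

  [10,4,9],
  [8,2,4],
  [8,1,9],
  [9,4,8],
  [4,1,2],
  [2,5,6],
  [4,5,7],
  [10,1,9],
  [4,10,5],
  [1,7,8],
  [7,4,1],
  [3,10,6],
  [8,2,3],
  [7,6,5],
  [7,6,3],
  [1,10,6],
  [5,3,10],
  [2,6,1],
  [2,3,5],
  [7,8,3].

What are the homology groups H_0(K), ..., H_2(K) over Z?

Take the total order 1 < 2 < 3 < 4 < 5 < 6 < 7 < 8 < 9 < 10 on the vertex set. Then K (dimension 2) consists of the simplices:

  0-simplices (10): [1], [2], [3], [4], [5], [6], [7], [8], [9], [10]
  1-simplices (30): (30 of them)
  2-simplices (20): (20 of them)

Hence C_0 ≅ Z^10, C_1 ≅ Z^30, C_2 ≅ Z^20.

∂_1: C_1 → C_0 maps an edge to its endpoints' difference, ∂[p,q] = q − p. For instance
  ∂[2,4] = [4] − [2].
The 10×30 boundary matrix has rank 9 and Smith normal form diag(1,1,1,1,1,1,1,1,1).

Boundary ∂_2: C_2 → C_1 acts by ∂[p,q,r] = [q,r] − [p,r] + [p,q]. For instance
  ∂[1,4,7] = [4,7] − [1,7] + [1,4],
  ∂[1,6,10] = [6,10] − [1,10] + [1,6].
The 30×20 boundary matrix has rank 20 and Smith normal form diag(1,1,1,1,1,1,1,1,1,1,1,1,1,1,1,1,1,1,1,2).

Now H_k = ker ∂_k / im ∂_{k+1}, so:

  H_0: rank C_0 − rank ∂_1 = 10 − 9 = 1, and the invariant factors of ∂_1 are all 1, so H_0 = Z.
  H_1: rank ker ∂_1 − rank ∂_2 = (30 − 9) − 20 = 1, and ∂_2 has invariant factor 2 > 1, so H_1 = Z ⊕ Z_2.
  H_2: rank ker ∂_2 − rank ∂_3 = (20 − 20) − 0 = 0, and there is no ∂_3, so H_2 = 0.

(K is a triangulation of the Klein bottle.)

H_0 = Z,  H_1 = Z ⊕ Z_2,  H_2 = 0.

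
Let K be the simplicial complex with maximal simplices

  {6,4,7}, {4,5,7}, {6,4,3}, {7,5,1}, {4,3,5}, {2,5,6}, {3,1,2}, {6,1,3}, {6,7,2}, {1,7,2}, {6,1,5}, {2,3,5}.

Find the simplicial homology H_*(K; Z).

We work with the vertex ordering 1 < 2 < 3 < 4 < 5 < 6 < 7. The simplices of K, each written with vertices in increasing order, are:

  0-simplices (7): [1], [2], [3], [4], [5], [6], [7]
  1-simplices (18): [1,2], [1,3], [1,5], [1,6], [1,7], [2,3], [2,5], [2,6], [2,7], [3,4], [3,5], [3,6], [4,5], [4,6], [4,7], [5,6], [5,7], [6,7]
  2-simplices (12): [1,2,3], [1,2,7], [1,3,6], [1,5,6], [1,5,7], [2,3,5], [2,5,6], [2,6,7], [3,4,5], [3,4,6], [4,5,7], [4,6,7]

giving chain groups C_0 ≅ Z^7, C_1 ≅ Z^18, C_2 ≅ Z^12.

The boundary map ∂_1: C_1 → C_0 sends each edge [p,q] (with p < q) to q − p. For instance
  ∂[5,6] = [6] − [5].
As a 7×18 matrix over Z this has rank 6, with invariant factors (1,1,1,1,1,1).

Boundary ∂_2: C_2 → C_1 sends each 2-simplex [p,q,r] to [q,r] − [p,r] + [p,q]. For instance
  ∂[4,5,7] = [5,7] − [4,7] + [4,5],
  ∂[3,4,6] = [4,6] − [3,6] + [3,4].
As a 18×12 matrix over Z this has rank 12, with invariant factors (1,1,1,1,1,1,1,1,1,1,1,2).

Computing H_k = (kernel of ∂_k) / (image of ∂_{k+1}):

  H_0: rank C_0 − rank ∂_1 = 7 − 6 = 1, and the invariant factors of ∂_1 are all 1, so H_0 = Z.
  H_1: rank ker ∂_1 − rank ∂_2 = (18 − 6) − 12 = 0, and ∂_2 has invariant factor 2 > 1, so H_1 = Z/2Z.
  H_2: rank ker ∂_2 − rank ∂_3 = (12 − 12) − 0 = 0, and there is no ∂_3, so H_2 = 0.

H_0 ≅ Z,  H_1 ≅ Z/2Z,  H_2 = 0.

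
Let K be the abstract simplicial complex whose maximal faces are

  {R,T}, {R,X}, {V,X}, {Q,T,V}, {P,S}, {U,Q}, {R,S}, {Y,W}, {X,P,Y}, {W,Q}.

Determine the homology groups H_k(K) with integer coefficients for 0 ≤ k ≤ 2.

We work with the vertex ordering P < Q < R < S < T < U < V < W < X < Y. The simplices of K, each written with vertices in increasing order, are:

  0-simplices (10): P, Q, R, S, T, U, V, W, X, Y
  1-simplices (14): PS, PX, PY, QT, QU, QV, QW, RS, RT, RX, TV, VX, WY, XY
  2-simplices (2): PXY, QTV

giving chain groups C_0 ≅ Z^10, C_1 ≅ Z^14, C_2 ≅ Z^2.

The boundary map ∂_1: C_1 → C_0 sends each edge [p,q] (with p < q) to q − p.
This gives a 10×14 integer matrix of rank 9; reducing to Smith normal form yields diagonal entries (1,1,1,1,1,1,1,1,1).

The boundary map ∂_2: C_2 → C_1 sends each 2-simplex [p,q,r] to [q,r] − [p,r] + [p,q]. For instance
  ∂QTV = TV − QV + QT,
  ∂PXY = XY − PY + PX.
The resulting 14×2 matrix has rank 2, and its Smith normal form has invariant factors (1,1).

Computing H_k = (kernel of ∂_k) / (image of ∂_{k+1}):

  H_0: rank C_0 − rank ∂_1 = 10 − 9 = 1, and the invariant factors of ∂_1 are all 1, so H_0 ≅ Z.
  H_1: rank ker ∂_1 − rank ∂_2 = (14 − 9) − 2 = 3, and the invariant factors of ∂_2 are all 1, so H_1 ≅ Z^3.
  H_2: rank ker ∂_2 − rank ∂_3 = (2 − 2) − 0 = 0, and there is no ∂_3, so H_2 ≅ 0.

As a check, the Euler characteristic is 10 − 14 + 2 = -2, which agrees with 1 − 3 + 0 = -2.

H_0 ≅ Z,  H_1 ≅ Z^3,  H_2 = 0.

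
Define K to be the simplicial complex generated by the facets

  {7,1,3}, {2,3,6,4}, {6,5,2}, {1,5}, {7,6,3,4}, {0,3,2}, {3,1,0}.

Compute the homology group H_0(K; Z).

H_0 ≅ Z.

Take the total order 0 < 1 < 2 < 3 < 4 < 5 < 6 < 7 on the vertex set. Then K (dimension 3) consists of the simplices:

  0-simplices (8): [0], [1], [2], [3], [4], [5], [6], [7]
  1-simplices (17): [0,1], [0,2], [0,3], [1,3], [1,5], [1,7], [2,3], [2,4], [2,5], [2,6], [3,4], [3,6], [3,7], [4,6], [4,7], [5,6], [6,7]
  2-simplices (11): [0,1,3], [0,2,3], [1,3,7], [2,3,4], [2,3,6], [2,4,6], [2,5,6], [3,4,6], [3,4,7], [3,6,7], [4,6,7]
  3-simplices (2): [2,3,4,6], [3,4,6,7]

giving chain groups C_0 ≅ Z^8, C_1 ≅ Z^17, C_2 ≅ Z^11, C_3 ≅ Z^2.

The boundary map ∂_1: C_1 → C_0 sends each edge [p,q] (with p < q) to q − p. For instance
  ∂[1,7] = [7] − [1].
As a 8×17 matrix over Z this has rank 7, with invariant factors (1,1,1,1,1,1,1).

The boundary map ∂_2: C_2 → C_1 acts by ∂[p,q,r] = [q,r] − [p,r] + [p,q]. For instance
  ∂[0,2,3] = [2,3] − [0,3] + [0,2],
  ∂[2,3,6] = [3,6] − [2,6] + [2,3].
The 17×11 boundary matrix has rank 9 and Smith normal form diag(1,1,1,1,1,1,1,1,1).

∂_3: C_3 → C_2 sends each 3-simplex σ to the alternating sum Σ_i (−1)^i (σ with its i-th vertex removed). For instance
  ∂[3,4,6,7] = [4,6,7] − [3,6,7] + [3,4,7] − [3,4,6],
  ∂[2,3,4,6] = [3,4,6] − [2,4,6] + [2,3,6] − [2,3,4].
The 11×2 boundary matrix has rank 2 and Smith normal form diag(1,1).

Computing H_k = (kernel of ∂_k) / (image of ∂_{k+1}):

  H_0: rank C_0 − rank ∂_1 = 8 − 7 = 1, and the invariant factors of ∂_1 are all 1, so H_0 = Z.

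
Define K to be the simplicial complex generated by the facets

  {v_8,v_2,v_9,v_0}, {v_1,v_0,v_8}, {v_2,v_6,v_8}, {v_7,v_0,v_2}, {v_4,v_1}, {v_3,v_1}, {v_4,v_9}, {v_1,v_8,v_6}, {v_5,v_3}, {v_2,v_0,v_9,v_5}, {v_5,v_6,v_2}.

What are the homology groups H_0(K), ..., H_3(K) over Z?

Order the vertices as v_0 < v_1 < v_2 < v_3 < v_4 < v_5 < v_6 < v_7 < v_8 < v_9. Listing each simplex with vertices in this order, K has dimension 3 with simplices:

  0-simplices (10): [v_0], [v_1], [v_2], [v_3], [v_4], [v_5], [v_6], [v_7], [v_8], [v_9]
  1-simplices (21): (21 of them)
  2-simplices (12): (12 of them)
  3-simplices (2): [v_0,v_2,v_5,v_9], [v_0,v_2,v_8,v_9]

giving chain groups C_0 ≅ Z^10, C_1 ≅ Z^21, C_2 ≅ Z^12, C_3 ≅ Z^2.

The boundary map ∂_1: C_1 → C_0 maps an edge to its endpoints' difference, ∂[p,q] = q − p. For instance
  ∂[v_2,v_5] = [v_5] − [v_2].
The 10×21 boundary matrix has rank 9 and Smith normal form diag(1,1,1,1,1,1,1,1,1).

The boundary map ∂_2: C_2 → C_1 acts by ∂[p,q,r] = [q,r] − [p,r] + [p,q]. For instance
  ∂[v_2,v_5,v_6] = [v_5,v_6] − [v_2,v_6] + [v_2,v_5],
  ∂[v_0,v_2,v_5] = [v_2,v_5] − [v_0,v_5] + [v_0,v_2].
As a 21×12 matrix over Z this has rank 10, with invariant factors (1,1,1,1,1,1,1,1,1,1).

The boundary map ∂_3: C_3 → C_2 sends each 3-simplex σ to the alternating sum Σ_i (−1)^i (σ with its i-th vertex removed). For instance
  ∂[v_0,v_2,v_8,v_9] = [v_2,v_8,v_9] − [v_0,v_8,v_9] + [v_0,v_2,v_9] − [v_0,v_2,v_8],
  ∂[v_0,v_2,v_5,v_9] = [v_2,v_5,v_9] − [v_0,v_5,v_9] + [v_0,v_2,v_9] − [v_0,v_2,v_5].
The resulting 12×2 matrix has rank 2, and its Smith normal form has invariant factors (1,1).

From H_k ≅ ker(∂_k) / im(∂_{k+1}) we obtain:

  H_0: rank C_0 − rank ∂_1 = 10 − 9 = 1, and the invariant factors of ∂_1 are all 1, so H_0 ≅ Z.
  H_1: rank ker ∂_1 − rank ∂_2 = (21 − 9) − 10 = 2, and the invariant factors of ∂_2 are all 1, so H_1 ≅ Z^2.
  H_2: rank ker ∂_2 − rank ∂_3 = (12 − 10) − 2 = 0, and the invariant factors of ∂_3 are all 1, so H_2 ≅ 0.
  H_3: rank ker ∂_3 − rank ∂_4 = (2 − 2) − 0 = 0, and there is no ∂_4, so H_3 ≅ 0.

H_0 ≅ Z,  H_1 ≅ Z^2,  H_2 = 0,  H_3 = 0.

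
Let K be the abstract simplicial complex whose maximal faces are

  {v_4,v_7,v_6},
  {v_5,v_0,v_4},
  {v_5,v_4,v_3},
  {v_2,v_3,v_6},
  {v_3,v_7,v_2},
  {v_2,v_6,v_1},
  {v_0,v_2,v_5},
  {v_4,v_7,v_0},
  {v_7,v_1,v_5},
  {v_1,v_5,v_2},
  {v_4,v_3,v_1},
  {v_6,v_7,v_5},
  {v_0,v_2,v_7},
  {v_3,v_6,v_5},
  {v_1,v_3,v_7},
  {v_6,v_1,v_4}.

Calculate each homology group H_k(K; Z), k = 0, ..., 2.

H_0 = Z,  H_1 = Z^2,  H_2 = Z.

Take the total order v_0 < v_1 < v_2 < v_3 < v_4 < v_5 < v_6 < v_7 on the vertex set. Then K (dimension 2) consists of the simplices:

  0-simplices (8): [v_0], [v_1], [v_2], [v_3], [v_4], [v_5], [v_6], [v_7]
  1-simplices (24): (24 of them)
  2-simplices (16): (16 of them)

giving chain groups C_0 ≅ Z^8, C_1 ≅ Z^24, C_2 ≅ Z^16.

∂_1: C_1 → C_0 maps an edge to its endpoints' difference, ∂[p,q] = q − p.
This gives a 8×24 integer matrix of rank 7; reducing to Smith normal form yields diagonal entries (1,1,1,1,1,1,1).

The boundary map ∂_2: C_2 → C_1 sends each 2-simplex [p,q,r] to [q,r] − [p,r] + [p,q]. For instance
  ∂[v_4,v_6,v_7] = [v_6,v_7] − [v_4,v_7] + [v_4,v_6],
  ∂[v_0,v_2,v_5] = [v_2,v_5] − [v_0,v_5] + [v_0,v_2].
This gives a 24×16 integer matrix of rank 15; reducing to Smith normal form yields diagonal entries (1,1,1,1,1,1,1,1,1,1,1,1,1,1,1).

Computing H_k = (kernel of ∂_k) / (image of ∂_{k+1}):

  H_0: rank C_0 − rank ∂_1 = 8 − 7 = 1, and the invariant factors of ∂_1 are all 1, so H_0 ≅ Z.
  H_1: rank ker ∂_1 − rank ∂_2 = (24 − 7) − 15 = 2, and the invariant factors of ∂_2 are all 1, so H_1 ≅ Z^2.
  H_2: rank ker ∂_2 − rank ∂_3 = (16 − 15) − 0 = 1, and there is no ∂_3, so H_2 ≅ Z.

As a check, the Euler characteristic is 8 − 24 + 16 = 0, which agrees with 1 − 2 + 1 = 0.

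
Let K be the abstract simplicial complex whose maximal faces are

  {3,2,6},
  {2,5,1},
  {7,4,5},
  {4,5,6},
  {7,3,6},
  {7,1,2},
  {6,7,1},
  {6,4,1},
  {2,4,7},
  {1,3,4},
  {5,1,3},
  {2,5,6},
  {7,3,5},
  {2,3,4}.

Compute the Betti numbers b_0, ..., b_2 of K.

b_0 = 1, b_1 = 2, b_2 = 1.

K has 7 vertices, 21 edges, 14 triangles.
rank ∂_0 = 0, rank ∂_1 = 6 ⇒ b_0 = 7 − 0 − 6 = 1; all invariant factors of ∂_1 are 1 so no torsion. So H_0 = Z.
rank ∂_1 = 6, rank ∂_2 = 13 ⇒ b_1 = 21 − 6 − 13 = 2; all invariant factors of ∂_2 are 1 so no torsion. So H_1 = Z^2.
rank ∂_2 = 13, rank ∂_3 = 0 ⇒ b_2 = 14 − 13 − 0 = 1. So H_2 = Z.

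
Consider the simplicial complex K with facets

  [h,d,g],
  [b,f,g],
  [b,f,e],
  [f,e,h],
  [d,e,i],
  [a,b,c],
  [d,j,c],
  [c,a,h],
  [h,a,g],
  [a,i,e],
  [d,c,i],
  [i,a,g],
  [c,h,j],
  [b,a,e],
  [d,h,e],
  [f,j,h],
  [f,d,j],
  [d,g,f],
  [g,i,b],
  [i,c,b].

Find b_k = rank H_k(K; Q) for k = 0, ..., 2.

We work with the vertex ordering a < b < c < d < e < f < g < h < i < j. The simplices of K, each written with vertices in increasing order, are:

  0-simplices (10): a, b, c, d, e, f, g, h, i, j
  1-simplices (30): ab, ac, ae, ag, ah, ai, bc, be, bf, bg, bi, cd, ch, ci, cj, de, df, dg, dh, di, dj, ef, eh, ei, fg, fh, fj, gh, gi, hj
  2-simplices (20): abc, abe, ach, aei, agh, agi, bci, bef, bfg, bgi, cdi, cdj, chj, deh, dei, dfg, dfj, dgh, efh, fhj

so the chain groups are C_0 ≅ Z^10, C_1 ≅ Z^30, C_2 ≅ Z^20.

The boundary map ∂_1: C_1 → C_0 sends each edge [p,q] (with p < q) to q − p. For instance
  ∂bc = c − b.
As a 10×30 matrix over Z this has rank 9, with invariant factors (1,1,1,1,1,1,1,1,1).

The boundary map ∂_2: C_2 → C_1 acts by ∂[p,q,r] = [q,r] − [p,r] + [p,q]. For instance
  ∂abc = bc − ac + ab,
  ∂dgh = gh − dh + dg.
As a 30×20 matrix over Z this has rank 20, with invariant factors (1,1,1,1,1,1,1,1,1,1,1,1,1,1,1,1,1,1,1,2).

Computing H_k = (kernel of ∂_k) / (image of ∂_{k+1}):

  H_0: rank C_0 − rank ∂_1 = 10 − 9 = 1, and the invariant factors of ∂_1 are all 1, so H_0 ≅ Z.
  H_1: rank ker ∂_1 − rank ∂_2 = (30 − 9) − 20 = 1, and ∂_2 has invariant factor 2 > 1, so H_1 ≅ Z ⊕ Z/2Z.
  H_2: rank ker ∂_2 − rank ∂_3 = (20 − 20) − 0 = 0, and there is no ∂_3, so H_2 ≅ 0.

(K is a triangulation of the Klein bottle.)

Hence the Betti numbers are b_0 = 1, b_1 = 1, b_2 = 0.

b_0 = 1, b_1 = 1, b_2 = 0.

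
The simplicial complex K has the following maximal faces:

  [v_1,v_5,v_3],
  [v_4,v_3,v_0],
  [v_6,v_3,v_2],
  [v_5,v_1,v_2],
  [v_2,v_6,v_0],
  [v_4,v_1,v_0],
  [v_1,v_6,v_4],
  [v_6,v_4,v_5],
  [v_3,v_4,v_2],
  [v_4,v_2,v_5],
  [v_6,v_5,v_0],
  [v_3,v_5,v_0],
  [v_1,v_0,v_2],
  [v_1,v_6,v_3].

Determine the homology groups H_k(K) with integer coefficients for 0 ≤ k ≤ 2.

H_0 ≅ Z,  H_1 ≅ Z^2,  H_2 ≅ Z.

K has 7 vertices, 21 edges, 14 triangles.
rank ∂_0 = 0, rank ∂_1 = 6 ⇒ b_0 = 7 − 0 − 6 = 1; all invariant factors of ∂_1 are 1 so no torsion. So H_0 = Z.
rank ∂_1 = 6, rank ∂_2 = 13 ⇒ b_1 = 21 − 6 − 13 = 2; all invariant factors of ∂_2 are 1 so no torsion. So H_1 = Z^2.
rank ∂_2 = 13, rank ∂_3 = 0 ⇒ b_2 = 14 − 13 − 0 = 1. So H_2 = Z.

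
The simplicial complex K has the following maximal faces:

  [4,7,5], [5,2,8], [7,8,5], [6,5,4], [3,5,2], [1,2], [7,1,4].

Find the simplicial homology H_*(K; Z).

H_0 ≅ Z,  H_1 ≅ Z,  H_2 = 0.

We work with the vertex ordering 1 < 2 < 3 < 4 < 5 < 6 < 7 < 8. The simplices of K, each written with vertices in increasing order, are:

  0-simplices (8): [1], [2], [3], [4], [5], [6], [7], [8]
  1-simplices (14): [1,2], [1,4], [1,7], [2,3], [2,5], [2,8], [3,5], [4,5], [4,6], [4,7], [5,6], [5,7], [5,8], [7,8]
  2-simplices (6): [1,4,7], [2,3,5], [2,5,8], [4,5,6], [4,5,7], [5,7,8]

so the chain groups are C_0 ≅ Z^8, C_1 ≅ Z^14, C_2 ≅ Z^6.

The boundary map ∂_1: C_1 → C_0 is given by ∂[p,q] = [q] − [p].
As a 8×14 matrix over Z this has rank 7, with invariant factors (1,1,1,1,1,1,1).

The boundary map ∂_2: C_2 → C_1 maps a triangle to the signed sum of its edges. For instance
  ∂[2,3,5] = [3,5] − [2,5] + [2,3],
  ∂[4,5,7] = [5,7] − [4,7] + [4,5].
The 14×6 boundary matrix has rank 6 and Smith normal form diag(1,1,1,1,1,1).

Computing H_k = (kernel of ∂_k) / (image of ∂_{k+1}):

  H_0: rank C_0 − rank ∂_1 = 8 − 7 = 1, and the invariant factors of ∂_1 are all 1, so H_0 = Z.
  H_1: rank ker ∂_1 − rank ∂_2 = (14 − 7) − 6 = 1, and the invariant factors of ∂_2 are all 1, so H_1 = Z.
  H_2: rank ker ∂_2 − rank ∂_3 = (6 − 6) − 0 = 0, and there is no ∂_3, so H_2 = 0.

As a check, the Euler characteristic is 8 − 14 + 6 = 0, which agrees with 1 − 1 + 0 = 0.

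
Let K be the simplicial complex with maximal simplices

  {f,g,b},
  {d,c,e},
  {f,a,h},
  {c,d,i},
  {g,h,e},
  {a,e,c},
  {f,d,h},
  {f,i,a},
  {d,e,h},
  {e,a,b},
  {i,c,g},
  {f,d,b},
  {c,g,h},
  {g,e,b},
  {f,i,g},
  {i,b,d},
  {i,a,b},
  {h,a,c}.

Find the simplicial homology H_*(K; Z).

H_0 = Z,  H_1 = Z ⊕ Z_2,  H_2 = 0.

Take the total order a < b < c < d < e < f < g < h < i on the vertex set. Then K (dimension 2) consists of the simplices:

  0-simplices (9): a, b, c, d, e, f, g, h, i
  1-simplices (27): ab, ac, ae, af, ah, ai, bd, be, bf, bg, bi, cd, ce, cg, ch, ci, de, df, dh, di, eg, eh, fg, fh, fi, gh, gi
  2-simplices (18): abe, abi, ace, ach, afh, afi, bdf, bdi, beg, bfg, cde, cdi, cgh, cgi, deh, dfh, egh, fgi

so the chain groups are C_0 ≅ Z^9, C_1 ≅ Z^27, C_2 ≅ Z^18.

Boundary ∂_1: C_1 → C_0 sends each edge [p,q] (with p < q) to q − p. For instance
  ∂ai = i − a.
The 9×27 boundary matrix has rank 8 and Smith normal form diag(1,1,1,1,1,1,1,1).

Boundary ∂_2: C_2 → C_1 sends each 2-simplex [p,q,r] to [q,r] − [p,r] + [p,q]. For instance
  ∂cde = de − ce + cd,
  ∂abi = bi − ai + ab.
This gives a 27×18 integer matrix of rank 18; reducing to Smith normal form yields diagonal entries (1,1,1,1,1,1,1,1,1,1,1,1,1,1,1,1,1,2).

From H_k ≅ ker(∂_k) / im(∂_{k+1}) we obtain:

  H_0: rank C_0 − rank ∂_1 = 9 − 8 = 1, and the invariant factors of ∂_1 are all 1, so H_0 = Z.
  H_1: rank ker ∂_1 − rank ∂_2 = (27 − 8) − 18 = 1, and ∂_2 has invariant factor 2 > 1, so H_1 = Z ⊕ Z_2.
  H_2: rank ker ∂_2 − rank ∂_3 = (18 − 18) − 0 = 0, and there is no ∂_3, so H_2 = 0.

As a check, the Euler characteristic is 9 − 27 + 18 = 0, which agrees with 1 − 1 + 0 = 0.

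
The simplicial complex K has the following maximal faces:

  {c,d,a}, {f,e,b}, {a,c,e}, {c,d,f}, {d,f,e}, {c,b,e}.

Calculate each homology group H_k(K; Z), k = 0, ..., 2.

H_0 = Z,  H_1 = Z,  H_2 = 0.

Take the total order a < b < c < d < e < f on the vertex set. Then K (dimension 2) consists of the simplices:

  0-simplices (6): a, b, c, d, e, f
  1-simplices (12): ac, ad, ae, bc, be, bf, cd, ce, cf, de, df, ef
  2-simplices (6): acd, ace, bce, bef, cdf, def

giving chain groups C_0 ≅ Z^6, C_1 ≅ Z^12, C_2 ≅ Z^6.

∂_1: C_1 → C_0 sends each edge [p,q] (with p < q) to q − p.
The 6×12 boundary matrix has rank 5 and Smith normal form diag(1,1,1,1,1).

Boundary ∂_2: C_2 → C_1 acts by ∂[p,q,r] = [q,r] − [p,r] + [p,q]. For instance
  ∂ace = ce − ae + ac,
  ∂cdf = df − cf + cd.
The 12×6 boundary matrix has rank 6 and Smith normal form diag(1,1,1,1,1,1).

Computing H_k = (kernel of ∂_k) / (image of ∂_{k+1}):

  H_0: rank C_0 − rank ∂_1 = 6 − 5 = 1, and the invariant factors of ∂_1 are all 1, so H_0 ≅ Z.
  H_1: rank ker ∂_1 − rank ∂_2 = (12 − 5) − 6 = 1, and the invariant factors of ∂_2 are all 1, so H_1 ≅ Z.
  H_2: rank ker ∂_2 − rank ∂_3 = (6 − 6) − 0 = 0, and there is no ∂_3, so H_2 ≅ 0.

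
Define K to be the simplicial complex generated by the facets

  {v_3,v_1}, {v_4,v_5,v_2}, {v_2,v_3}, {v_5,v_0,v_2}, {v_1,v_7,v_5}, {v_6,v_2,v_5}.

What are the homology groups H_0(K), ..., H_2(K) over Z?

Order the vertices as v_0 < v_1 < v_2 < v_3 < v_4 < v_5 < v_6 < v_7. Listing each simplex with vertices in this order, K has dimension 2 with simplices:

  0-simplices (8): [v_0], [v_1], [v_2], [v_3], [v_4], [v_5], [v_6], [v_7]
  1-simplices (12): [v_0,v_2], [v_0,v_5], [v_1,v_3], [v_1,v_5], [v_1,v_7], [v_2,v_3], [v_2,v_4], [v_2,v_5], [v_2,v_6], [v_4,v_5], [v_5,v_6], [v_5,v_7]
  2-simplices (4): [v_0,v_2,v_5], [v_1,v_5,v_7], [v_2,v_4,v_5], [v_2,v_5,v_6]

giving chain groups C_0 ≅ Z^8, C_1 ≅ Z^12, C_2 ≅ Z^4.

∂_1: C_1 → C_0 maps an edge to its endpoints' difference, ∂[p,q] = q − p.
This gives a 8×12 integer matrix of rank 7; reducing to Smith normal form yields diagonal entries (1,1,1,1,1,1,1).

∂_2: C_2 → C_1 sends each 2-simplex [p,q,r] to [q,r] − [p,r] + [p,q]. For instance
  ∂[v_2,v_4,v_5] = [v_4,v_5] − [v_2,v_5] + [v_2,v_4],
  ∂[v_2,v_5,v_6] = [v_5,v_6] − [v_2,v_6] + [v_2,v_5].
This gives a 12×4 integer matrix of rank 4; reducing to Smith normal form yields diagonal entries (1,1,1,1).

Reading off H_k = ker ∂_k / im ∂_{k+1}:

  H_0: rank C_0 − rank ∂_1 = 8 − 7 = 1, and the invariant factors of ∂_1 are all 1, so H_0 = Z.
  H_1: rank ker ∂_1 − rank ∂_2 = (12 − 7) − 4 = 1, and the invariant factors of ∂_2 are all 1, so H_1 = Z.
  H_2: rank ker ∂_2 − rank ∂_3 = (4 − 4) − 0 = 0, and there is no ∂_3, so H_2 = 0.

As a check, the Euler characteristic is 8 − 12 + 4 = 0, which agrees with 1 − 1 + 0 = 0.

H_0 = Z,  H_1 = Z,  H_2 = 0.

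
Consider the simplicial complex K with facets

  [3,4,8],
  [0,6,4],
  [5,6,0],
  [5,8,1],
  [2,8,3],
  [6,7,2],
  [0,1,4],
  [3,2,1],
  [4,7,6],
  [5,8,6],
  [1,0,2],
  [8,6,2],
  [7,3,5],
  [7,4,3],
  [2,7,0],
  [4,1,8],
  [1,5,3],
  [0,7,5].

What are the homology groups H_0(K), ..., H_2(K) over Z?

H_0 ≅ Z,  H_1 ≅ Z ⊕ Z/2Z,  H_2 = 0.

Fix the vertex order 0 < 1 < 2 < 3 < 4 < 5 < 6 < 7 < 8 and write every simplex with vertices in increasing order. Then dim K = 2 and the simplices of K are:

  0-simplices (9): [0], [1], [2], [3], [4], [5], [6], [7], [8]
  1-simplices (27): (27 of them)
  2-simplices (18): [0,1,2], [0,1,4], [0,2,7], [0,4,6], [0,5,6], [0,5,7], [1,2,3], [1,3,5], [1,4,8], [1,5,8], [2,3,8], [2,6,7], [2,6,8], [3,4,7], [3,4,8], [3,5,7], [4,6,7], [5,6,8]

Hence C_0 ≅ Z^9, C_1 ≅ Z^27, C_2 ≅ Z^18.

Boundary ∂_1: C_1 → C_0 sends each edge [p,q] (with p < q) to q − p. For instance
  ∂[0,1] = [1] − [0].
As a 9×27 matrix over Z this has rank 8, with invariant factors (1,1,1,1,1,1,1,1).

∂_2: C_2 → C_1 maps a triangle to the signed sum of its edges. For instance
  ∂[3,4,7] = [4,7] − [3,7] + [3,4],
  ∂[0,1,2] = [1,2] − [0,2] + [0,1].
The 27×18 boundary matrix has rank 18 and Smith normal form diag(1,1,1,1,1,1,1,1,1,1,1,1,1,1,1,1,1,2).

Computing H_k = (kernel of ∂_k) / (image of ∂_{k+1}):

  H_0: rank C_0 − rank ∂_1 = 9 − 8 = 1, and the invariant factors of ∂_1 are all 1, so H_0 ≅ Z.
  H_1: rank ker ∂_1 − rank ∂_2 = (27 − 8) − 18 = 1, and ∂_2 has invariant factor 2 > 1, so H_1 ≅ Z ⊕ Z/2Z.
  H_2: rank ker ∂_2 − rank ∂_3 = (18 − 18) − 0 = 0, and there is no ∂_3, so H_2 ≅ 0.

(K is a triangulation of the Klein bottle.)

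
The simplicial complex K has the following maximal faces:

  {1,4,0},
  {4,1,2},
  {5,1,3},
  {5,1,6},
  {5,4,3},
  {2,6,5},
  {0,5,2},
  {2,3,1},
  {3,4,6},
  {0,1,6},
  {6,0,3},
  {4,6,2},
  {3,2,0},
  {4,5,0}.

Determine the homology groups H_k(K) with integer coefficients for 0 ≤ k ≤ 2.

K has 7 vertices, 21 edges, 14 triangles.
rank ∂_0 = 0, rank ∂_1 = 6 ⇒ b_0 = 7 − 0 − 6 = 1; all invariant factors of ∂_1 are 1 so no torsion. So H_0 = Z.
rank ∂_1 = 6, rank ∂_2 = 13 ⇒ b_1 = 21 − 6 − 13 = 2; all invariant factors of ∂_2 are 1 so no torsion. So H_1 = Z^2.
rank ∂_2 = 13, rank ∂_3 = 0 ⇒ b_2 = 14 − 13 − 0 = 1. So H_2 = Z.

H_0 ≅ Z,  H_1 ≅ Z^2,  H_2 ≅ Z.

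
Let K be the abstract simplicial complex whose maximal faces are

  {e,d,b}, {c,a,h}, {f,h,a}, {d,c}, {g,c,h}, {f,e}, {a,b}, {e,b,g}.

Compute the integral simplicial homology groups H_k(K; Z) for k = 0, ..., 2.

H_0 ≅ Z,  H_1 ≅ Z^3,  H_2 = 0.

We work with the vertex ordering a < b < c < d < e < f < g < h. The simplices of K, each written with vertices in increasing order, are:

  0-simplices (8): a, b, c, d, e, f, g, h
  1-simplices (15): ab, ac, af, ah, bd, be, bg, cd, cg, ch, de, ef, eg, fh, gh
  2-simplices (5): ach, afh, bde, beg, cgh

Hence C_0 ≅ Z^8, C_1 ≅ Z^15, C_2 ≅ Z^5.

The boundary map ∂_1: C_1 → C_0 maps an edge to its endpoints' difference, ∂[p,q] = q − p. For instance
  ∂ef = f − e.
The 8×15 boundary matrix has rank 7 and Smith normal form diag(1,1,1,1,1,1,1).

∂_2: C_2 → C_1 sends each 2-simplex [p,q,r] to [q,r] − [p,r] + [p,q]. For instance
  ∂bde = de − be + bd,
  ∂ach = ch − ah + ac.
The resulting 15×5 matrix has rank 5, and its Smith normal form has invariant factors (1,1,1,1,1).

Reading off H_k = ker ∂_k / im ∂_{k+1}:

  H_0: rank C_0 − rank ∂_1 = 8 − 7 = 1, and the invariant factors of ∂_1 are all 1, so H_0 ≅ Z.
  H_1: rank ker ∂_1 − rank ∂_2 = (15 − 7) − 5 = 3, and the invariant factors of ∂_2 are all 1, so H_1 ≅ Z^3.
  H_2: rank ker ∂_2 − rank ∂_3 = (5 − 5) − 0 = 0, and there is no ∂_3, so H_2 ≅ 0.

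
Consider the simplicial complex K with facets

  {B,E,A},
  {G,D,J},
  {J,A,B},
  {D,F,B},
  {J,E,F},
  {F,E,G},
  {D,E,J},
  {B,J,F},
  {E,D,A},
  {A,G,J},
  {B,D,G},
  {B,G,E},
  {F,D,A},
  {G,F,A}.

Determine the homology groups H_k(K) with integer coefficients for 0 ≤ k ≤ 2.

Take the total order A < B < D < E < F < G < J on the vertex set. Then K (dimension 2) consists of the simplices:

  0-simplices (7): A, B, D, E, F, G, J
  1-simplices (21): AB, AD, AE, AF, AG, AJ, BD, BE, BF, BG, BJ, DE, DF, DG, DJ, EF, EG, EJ, FG, FJ, GJ
  2-simplices (14): ABE, ABJ, ADE, ADF, AFG, AGJ, BDF, BDG, BEG, BFJ, DEJ, DGJ, EFG, EFJ

so the chain groups are C_0 ≅ Z^7, C_1 ≅ Z^21, C_2 ≅ Z^14.

∂_1: C_1 → C_0 sends each edge [p,q] (with p < q) to q − p. For instance
  ∂AG = G − A.
The 7×21 boundary matrix has rank 6 and Smith normal form diag(1,1,1,1,1,1).

∂_2: C_2 → C_1 maps a triangle to the signed sum of its edges. For instance
  ∂AFG = FG − AG + AF,
  ∂EFJ = FJ − EJ + EF.
As a 21×14 matrix over Z this has rank 13, with invariant factors (1,1,1,1,1,1,1,1,1,1,1,1,1).

Computing H_k = (kernel of ∂_k) / (image of ∂_{k+1}):

  H_0: rank C_0 − rank ∂_1 = 7 − 6 = 1, and the invariant factors of ∂_1 are all 1, so H_0 = Z.
  H_1: rank ker ∂_1 − rank ∂_2 = (21 − 6) − 13 = 2, and the invariant factors of ∂_2 are all 1, so H_1 = Z^2.
  H_2: rank ker ∂_2 − rank ∂_3 = (14 − 13) − 0 = 1, and there is no ∂_3, so H_2 = Z.

As a check, the Euler characteristic is 7 − 21 + 14 = 0, which agrees with 1 − 2 + 1 = 0.

H_0 = Z,  H_1 = Z^2,  H_2 = Z.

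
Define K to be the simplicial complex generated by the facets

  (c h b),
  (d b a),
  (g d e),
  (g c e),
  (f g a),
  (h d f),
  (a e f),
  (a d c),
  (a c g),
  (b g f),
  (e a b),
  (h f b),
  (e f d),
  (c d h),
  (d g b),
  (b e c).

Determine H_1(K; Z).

Take the total order a < b < c < d < e < f < g < h on the vertex set. Then K (dimension 2) consists of the simplices:

  0-simplices (8): a, b, c, d, e, f, g, h
  1-simplices (24): ab, ac, ad, ae, af, ag, bc, bd, be, bf, bg, bh, cd, ce, cg, ch, de, df, dg, dh, ef, eg, fg, fh
  2-simplices (16): abd, abe, acd, acg, aef, afg, bce, bch, bdg, bfg, bfh, cdh, ceg, def, deg, dfh

giving chain groups C_0 ≅ Z^8, C_1 ≅ Z^24, C_2 ≅ Z^16.

Boundary ∂_1: C_1 → C_0 is given by ∂[p,q] = [q] − [p].
The 8×24 boundary matrix has rank 7 and Smith normal form diag(1,1,1,1,1,1,1).

The boundary map ∂_2: C_2 → C_1 sends each 2-simplex [p,q,r] to [q,r] − [p,r] + [p,q]. For instance
  ∂bdg = dg − bg + bd,
  ∂bce = ce − be + bc.
The resulting 24×16 matrix has rank 15, and its Smith normal form has invariant factors (1,1,1,1,1,1,1,1,1,1,1,1,1,1,1).

Reading off H_k = ker ∂_k / im ∂_{k+1}:

  H_1: rank ker ∂_1 − rank ∂_2 = (24 − 7) − 15 = 2, and the invariant factors of ∂_2 are all 1, so H_1 ≅ Z^2.

H_1 = Z^2.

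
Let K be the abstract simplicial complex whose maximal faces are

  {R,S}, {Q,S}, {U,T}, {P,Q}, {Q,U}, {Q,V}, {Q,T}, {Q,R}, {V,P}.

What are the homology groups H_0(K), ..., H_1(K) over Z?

We work with the vertex ordering P < Q < R < S < T < U < V. The simplices of K, each written with vertices in increasing order, are:

  0-simplices (7): P, Q, R, S, T, U, V
  1-simplices (9): PQ, PV, QR, QS, QT, QU, QV, RS, TU

giving chain groups C_0 ≅ Z^7, C_1 ≅ Z^9.

Boundary ∂_1: C_1 → C_0 maps an edge to its endpoints' difference, ∂[p,q] = q − p.
As a 7×9 matrix over Z this has rank 6, with invariant factors (1,1,1,1,1,1).

Reading off H_k = ker ∂_k / im ∂_{k+1}:

  H_0: rank C_0 − rank ∂_1 = 7 − 6 = 1, and the invariant factors of ∂_1 are all 1, so H_0 ≅ Z.
  H_1: rank ker ∂_1 − rank ∂_2 = (9 − 6) − 0 = 3, and there is no ∂_2, so H_1 ≅ Z^3.

(K is a triangulation of a wedge of 3 circles.)

H_0 = Z,  H_1 = Z^3.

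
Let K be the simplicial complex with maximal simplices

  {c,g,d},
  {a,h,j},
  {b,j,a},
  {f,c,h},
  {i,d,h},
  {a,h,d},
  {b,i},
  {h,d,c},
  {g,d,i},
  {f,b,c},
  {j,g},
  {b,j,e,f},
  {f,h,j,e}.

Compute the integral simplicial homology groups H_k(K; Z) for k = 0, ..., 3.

Take the total order a < b < c < d < e < f < g < h < i < j on the vertex set. Then K (dimension 3) consists of the simplices:

  0-simplices (10): a, b, c, d, e, f, g, h, i, j
  1-simplices (25): ab, ad, ah, aj, bc, be, bf, bi, bj, cd, cf, cg, ch, dg, dh, di, ef, eh, ej, fh, fj, gi, gj, hi, hj
  2-simplices (16): abj, adh, ahj, bcf, bef, bej, bfj, cdg, cdh, cfh, dgi, dhi, efh, efj, ehj, fhj
  3-simplices (2): befj, efhj

giving chain groups C_0 ≅ Z^10, C_1 ≅ Z^25, C_2 ≅ Z^16, C_3 ≅ Z^2.

Boundary ∂_1: C_1 → C_0 is given by ∂[p,q] = [q] − [p]. For instance
  ∂dh = h − d.
The resulting 10×25 matrix has rank 9, and its Smith normal form has invariant factors (1,1,1,1,1,1,1,1,1).

The boundary map ∂_2: C_2 → C_1 maps a triangle to the signed sum of its edges. For instance
  ∂bfj = fj − bj + bf,
  ∂abj = bj − aj + ab.
The 25×16 boundary matrix has rank 14 and Smith normal form diag(1,1,1,1,1,1,1,1,1,1,1,1,1,1).

∂_3: C_3 → C_2 sends each 3-simplex σ to the alternating sum Σ_i (−1)^i (σ with its i-th vertex removed). For instance
  ∂befj = efj − bfj + bej − bef,
  ∂efhj = fhj − ehj + efj − efh.
The resulting 16×2 matrix has rank 2, and its Smith normal form has invariant factors (1,1).

Computing H_k = (kernel of ∂_k) / (image of ∂_{k+1}):

  H_0: rank C_0 − rank ∂_1 = 10 − 9 = 1, and the invariant factors of ∂_1 are all 1, so H_0 ≅ Z.
  H_1: rank ker ∂_1 − rank ∂_2 = (25 − 9) − 14 = 2, and the invariant factors of ∂_2 are all 1, so H_1 ≅ Z^2.
  H_2: rank ker ∂_2 − rank ∂_3 = (16 − 14) − 2 = 0, and the invariant factors of ∂_3 are all 1, so H_2 ≅ 0.
  H_3: rank ker ∂_3 − rank ∂_4 = (2 − 2) − 0 = 0, and there is no ∂_4, so H_3 ≅ 0.

H_0 = Z,  H_1 = Z^2,  H_2 = 0,  H_3 = 0.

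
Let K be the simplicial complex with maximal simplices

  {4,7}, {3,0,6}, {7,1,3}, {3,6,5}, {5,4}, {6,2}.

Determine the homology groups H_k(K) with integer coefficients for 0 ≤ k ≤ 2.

Fix the vertex order 0 < 1 < 2 < 3 < 4 < 5 < 6 < 7 and write every simplex with vertices in increasing order. Then dim K = 2 and the simplices of K are:

  0-simplices (8): [0], [1], [2], [3], [4], [5], [6], [7]
  1-simplices (11): [0,3], [0,6], [1,3], [1,7], [2,6], [3,5], [3,6], [3,7], [4,5], [4,7], [5,6]
  2-simplices (3): [0,3,6], [1,3,7], [3,5,6]

Hence C_0 ≅ Z^8, C_1 ≅ Z^11, C_2 ≅ Z^3.

Boundary ∂_1: C_1 → C_0 maps an edge to its endpoints' difference, ∂[p,q] = q − p.
This gives a 8×11 integer matrix of rank 7; reducing to Smith normal form yields diagonal entries (1,1,1,1,1,1,1).

∂_2: C_2 → C_1 maps a triangle to the signed sum of its edges. For instance
  ∂[0,3,6] = [3,6] − [0,6] + [0,3],
  ∂[1,3,7] = [3,7] − [1,7] + [1,3].
The 11×3 boundary matrix has rank 3 and Smith normal form diag(1,1,1).

From H_k ≅ ker(∂_k) / im(∂_{k+1}) we obtain:

  H_0: rank C_0 − rank ∂_1 = 8 − 7 = 1, and the invariant factors of ∂_1 are all 1, so H_0 ≅ Z.
  H_1: rank ker ∂_1 − rank ∂_2 = (11 − 7) − 3 = 1, and the invariant factors of ∂_2 are all 1, so H_1 ≅ Z.
  H_2: rank ker ∂_2 − rank ∂_3 = (3 − 3) − 0 = 0, and there is no ∂_3, so H_2 ≅ 0.

H_0 = Z,  H_1 = Z,  H_2 = 0.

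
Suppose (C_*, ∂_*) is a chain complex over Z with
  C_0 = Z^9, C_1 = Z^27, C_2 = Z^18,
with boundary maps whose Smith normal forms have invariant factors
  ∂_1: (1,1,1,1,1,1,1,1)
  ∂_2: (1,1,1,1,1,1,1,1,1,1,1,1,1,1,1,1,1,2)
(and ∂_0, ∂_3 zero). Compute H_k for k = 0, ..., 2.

H_0 = Z,  H_1 = Z ⊕ Z/2,  H_2 = 0.

H_0: b_0 = 9 − 0 − 8 = 1; torsion from ∂_1 factors > 1: none. So H_0 = Z.
H_1: b_1 = 27 − 8 − 18 = 1; torsion from ∂_2 factors > 1: [2]. So H_1 = Z ⊕ Z/2.
H_2: b_2 = 18 − 18 − 0 = 0; torsion from ∂_3 factors > 1: none. So H_2 = 0.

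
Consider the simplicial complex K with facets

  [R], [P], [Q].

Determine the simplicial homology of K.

Take the total order P < Q < R on the vertex set. Then K (dimension 0) consists of the simplices:

  0-simplices (3): P, Q, R

so the chain groups are C_0 ≅ Z^3.

Reading off H_k = ker ∂_k / im ∂_{k+1}:

  H_0: rank C_0 − rank ∂_1 = 3 − 0 = 3, and there is no ∂_1, so H_0 ≅ Z^3.

H_0 ≅ Z^3.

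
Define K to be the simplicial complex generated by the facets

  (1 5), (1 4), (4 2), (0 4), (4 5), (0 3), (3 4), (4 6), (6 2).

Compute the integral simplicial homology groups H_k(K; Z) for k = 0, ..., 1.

Order the vertices as 0 < 1 < 2 < 3 < 4 < 5 < 6. Listing each simplex with vertices in this order, K has dimension 1 with simplices:

  0-simplices (7): [0], [1], [2], [3], [4], [5], [6]
  1-simplices (9): [0,3], [0,4], [1,4], [1,5], [2,4], [2,6], [3,4], [4,5], [4,6]

so the chain groups are C_0 ≅ Z^7, C_1 ≅ Z^9.

∂_1: C_1 → C_0 sends each edge [p,q] (with p < q) to q − p. For instance
  ∂[2,4] = [4] − [2].
This gives a 7×9 integer matrix of rank 6; reducing to Smith normal form yields diagonal entries (1,1,1,1,1,1).

Computing H_k = (kernel of ∂_k) / (image of ∂_{k+1}):

  H_0: rank C_0 − rank ∂_1 = 7 − 6 = 1, and the invariant factors of ∂_1 are all 1, so H_0 = Z.
  H_1: rank ker ∂_1 − rank ∂_2 = (9 − 6) − 0 = 3, and there is no ∂_2, so H_1 = Z^3.

H_0 = Z,  H_1 = Z^3.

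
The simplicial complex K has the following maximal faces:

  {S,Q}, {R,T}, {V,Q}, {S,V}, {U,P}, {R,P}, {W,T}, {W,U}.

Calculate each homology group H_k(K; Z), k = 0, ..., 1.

We work with the vertex ordering P < Q < R < S < T < U < V < W. The simplices of K, each written with vertices in increasing order, are:

  0-simplices (8): P, Q, R, S, T, U, V, W
  1-simplices (8): PR, PU, QS, QV, RT, SV, TW, UW

so the chain groups are C_0 ≅ Z^8, C_1 ≅ Z^8.

Boundary ∂_1: C_1 → C_0 sends each edge [p,q] (with p < q) to q − p.
This gives a 8×8 integer matrix of rank 6; reducing to Smith normal form yields diagonal entries (1,1,1,1,1,1).

Now H_k = ker ∂_k / im ∂_{k+1}, so:

  H_0: rank C_0 − rank ∂_1 = 8 − 6 = 2, and the invariant factors of ∂_1 are all 1, so H_0 ≅ Z^2.
  H_1: rank ker ∂_1 − rank ∂_2 = (8 − 6) − 0 = 2, and there is no ∂_2, so H_1 ≅ Z^2.

As a check, the Euler characteristic is 8 − 8 = 0, which agrees with 2 − 2 = 0.

H_0 = Z^2,  H_1 = Z^2.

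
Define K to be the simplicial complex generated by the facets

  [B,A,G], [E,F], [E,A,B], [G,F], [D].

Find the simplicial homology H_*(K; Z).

H_0 = Z^2,  H_1 = Z,  H_2 = 0.

Order the vertices as A < B < D < E < F < G. Listing each simplex with vertices in this order, K has dimension 2 with simplices:

  0-simplices (6): A, B, D, E, F, G
  1-simplices (7): AB, AE, AG, BE, BG, EF, FG
  2-simplices (2): ABE, ABG

Hence C_0 ≅ Z^6, C_1 ≅ Z^7, C_2 ≅ Z^2.

The boundary map ∂_1: C_1 → C_0 is given by ∂[p,q] = [q] − [p]. For instance
  ∂AE = E − A.
The resulting 6×7 matrix has rank 4, and its Smith normal form has invariant factors (1,1,1,1).

The boundary map ∂_2: C_2 → C_1 sends each 2-simplex [p,q,r] to [q,r] − [p,r] + [p,q]. For instance
  ∂ABE = BE − AE + AB,
  ∂ABG = BG − AG + AB.
As a 7×2 matrix over Z this has rank 2, with invariant factors (1,1).

Now H_k = ker ∂_k / im ∂_{k+1}, so:

  H_0: rank C_0 − rank ∂_1 = 6 − 4 = 2, and the invariant factors of ∂_1 are all 1, so H_0 = Z^2.
  H_1: rank ker ∂_1 − rank ∂_2 = (7 − 4) − 2 = 1, and the invariant factors of ∂_2 are all 1, so H_1 = Z.
  H_2: rank ker ∂_2 − rank ∂_3 = (2 − 2) − 0 = 0, and there is no ∂_3, so H_2 = 0.

As a check, the Euler characteristic is 6 − 7 + 2 = 1, which agrees with 2 − 1 + 0 = 1.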